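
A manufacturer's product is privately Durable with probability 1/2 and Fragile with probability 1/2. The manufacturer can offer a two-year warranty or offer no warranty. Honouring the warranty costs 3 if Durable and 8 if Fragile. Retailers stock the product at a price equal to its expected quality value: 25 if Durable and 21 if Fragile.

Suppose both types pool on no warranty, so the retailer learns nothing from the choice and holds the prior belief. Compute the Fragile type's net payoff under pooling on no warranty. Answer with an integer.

Pooled price = 1/2·25 + 1/2·21 = 23.
Fragile pays no cost for no warranty, so net payoff = 23.

23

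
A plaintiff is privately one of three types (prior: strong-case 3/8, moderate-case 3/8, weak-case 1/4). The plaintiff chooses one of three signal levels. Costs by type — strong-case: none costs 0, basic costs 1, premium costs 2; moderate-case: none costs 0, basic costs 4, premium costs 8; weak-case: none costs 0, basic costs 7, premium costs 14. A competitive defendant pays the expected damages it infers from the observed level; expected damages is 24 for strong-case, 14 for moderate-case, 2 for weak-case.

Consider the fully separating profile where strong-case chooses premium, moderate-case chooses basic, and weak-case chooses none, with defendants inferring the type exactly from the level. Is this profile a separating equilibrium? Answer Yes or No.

No

Separating settlements: premium → 24, basic → 14, none → 2.
strong-case (assigned premium): none: 2 − 0 = 2; basic: 14 − 1 = 13; premium: 24 − 2 = 22. strong-case stays.
moderate-case (assigned basic): none: 2 − 0 = 2; basic: 14 − 4 = 10; premium: 24 − 8 = 16. moderate-case prefers premium.
weak-case (assigned none): none: 2 − 0 = 2; basic: 14 − 7 = 7; premium: 24 − 14 = 10. weak-case prefers premium.
At least one type deviates; the separating profile fails.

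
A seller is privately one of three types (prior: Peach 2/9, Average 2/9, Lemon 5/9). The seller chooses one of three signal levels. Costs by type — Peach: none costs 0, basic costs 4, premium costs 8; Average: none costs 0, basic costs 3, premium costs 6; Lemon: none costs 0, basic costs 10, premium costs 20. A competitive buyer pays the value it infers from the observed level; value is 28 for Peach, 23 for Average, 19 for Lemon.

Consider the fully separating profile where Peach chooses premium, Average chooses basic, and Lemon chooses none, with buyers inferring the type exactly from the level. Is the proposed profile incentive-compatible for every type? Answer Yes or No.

Separating prices: premium → 28, basic → 23, none → 19.
Peach (assigned premium): none: 19 − 0 = 19; basic: 23 − 4 = 19; premium: 28 − 8 = 20. Peach stays.
Average (assigned basic): none: 19 − 0 = 19; basic: 23 − 3 = 20; premium: 28 − 6 = 22. Average prefers premium.
Lemon (assigned none): none: 19 − 0 = 19; basic: 23 − 10 = 13; premium: 28 − 20 = 8. Lemon stays.
At least one type deviates; the separating profile fails.

No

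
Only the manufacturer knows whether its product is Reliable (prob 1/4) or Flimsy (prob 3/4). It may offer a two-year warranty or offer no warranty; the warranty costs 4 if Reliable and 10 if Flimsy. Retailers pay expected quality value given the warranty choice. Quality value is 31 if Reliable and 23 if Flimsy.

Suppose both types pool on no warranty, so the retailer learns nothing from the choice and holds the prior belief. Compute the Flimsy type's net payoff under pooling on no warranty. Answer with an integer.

Pooled price = 1/4·31 + 3/4·23 = 25.
Flimsy pays no cost for no warranty, so net payoff = 25.

25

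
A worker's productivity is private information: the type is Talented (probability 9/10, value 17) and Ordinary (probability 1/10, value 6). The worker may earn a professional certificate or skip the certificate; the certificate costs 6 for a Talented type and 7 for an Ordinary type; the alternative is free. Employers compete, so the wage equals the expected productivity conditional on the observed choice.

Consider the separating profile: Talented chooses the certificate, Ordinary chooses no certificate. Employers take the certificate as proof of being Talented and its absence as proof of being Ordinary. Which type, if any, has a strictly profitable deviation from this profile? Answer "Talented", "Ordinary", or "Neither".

The certificate pays 17; no certificate pays 6.
Talented: assigned the certificate, nets 17 − 6 = 11; deviating to no certificate nets 6.
Ordinary: assigned no certificate, nets 6; deviating to the certificate nets 17 − 7 = 10.
The Ordinary type gains 4 by deviating.

Ordinary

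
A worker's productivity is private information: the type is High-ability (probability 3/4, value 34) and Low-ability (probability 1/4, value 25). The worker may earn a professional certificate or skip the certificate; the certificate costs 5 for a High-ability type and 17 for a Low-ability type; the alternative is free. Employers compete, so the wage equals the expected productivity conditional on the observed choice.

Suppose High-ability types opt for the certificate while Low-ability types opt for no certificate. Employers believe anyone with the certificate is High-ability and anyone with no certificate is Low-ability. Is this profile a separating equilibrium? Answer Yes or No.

Under these beliefs, the certificate earns wage 34 and no certificate earns wage 25.
High-ability: the certificate nets 34 − 5 = 29; no certificate nets 25. High-ability prefers the certificate.
Low-ability: the certificate nets 34 − 17 = 17; no certificate nets 25. Low-ability prefers no certificate.
Neither type deviates, so the separating profile is an equilibrium.

Yes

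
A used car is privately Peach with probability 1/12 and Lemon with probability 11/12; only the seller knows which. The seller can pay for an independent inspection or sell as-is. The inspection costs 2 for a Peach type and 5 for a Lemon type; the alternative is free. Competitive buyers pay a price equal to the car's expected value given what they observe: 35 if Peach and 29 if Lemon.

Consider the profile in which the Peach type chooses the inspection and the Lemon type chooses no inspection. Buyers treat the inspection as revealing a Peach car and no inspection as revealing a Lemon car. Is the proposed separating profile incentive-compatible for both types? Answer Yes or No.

No

Under these beliefs, the inspection earns price 35 and no inspection earns price 29.
Peach: the inspection nets 35 − 2 = 33; no inspection nets 29. Peach prefers the inspection.
Lemon: the inspection nets 35 − 5 = 30; no inspection nets 29. Lemon would deviate to the inspection.
Lemon has a profitable deviation, so the profile is not an equilibrium.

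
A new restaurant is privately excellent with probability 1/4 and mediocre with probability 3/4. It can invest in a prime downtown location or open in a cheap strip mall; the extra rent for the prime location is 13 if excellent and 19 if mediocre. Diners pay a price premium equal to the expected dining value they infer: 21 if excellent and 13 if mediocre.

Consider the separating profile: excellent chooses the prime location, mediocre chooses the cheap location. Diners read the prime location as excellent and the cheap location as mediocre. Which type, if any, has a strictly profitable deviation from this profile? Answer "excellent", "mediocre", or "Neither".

excellent

The prime location pays 21; the cheap location pays 13.
excellent: assigned the prime location, nets 21 − 13 = 8; deviating to the cheap location nets 13.
mediocre: assigned the cheap location, nets 13; deviating to the prime location nets 21 − 19 = 2.
The excellent type gains 5 by deviating.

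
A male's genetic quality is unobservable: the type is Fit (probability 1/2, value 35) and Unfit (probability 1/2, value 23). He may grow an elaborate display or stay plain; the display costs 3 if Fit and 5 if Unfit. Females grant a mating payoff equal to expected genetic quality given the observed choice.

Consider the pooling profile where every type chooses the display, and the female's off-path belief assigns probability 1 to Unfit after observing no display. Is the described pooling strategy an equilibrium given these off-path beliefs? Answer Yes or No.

On path, the female holds the prior and pays 1/2·35 + 1/2·23 = 29. Off path (no display), believing Unfit, it pays 23.
Fit: the display nets 29 − 3 = 26; no display nets 23. Fit stays.
Unfit: the display nets 29 − 5 = 24; no display nets 23. Unfit stays.
No type deviates, so pooling is sustained.

Yes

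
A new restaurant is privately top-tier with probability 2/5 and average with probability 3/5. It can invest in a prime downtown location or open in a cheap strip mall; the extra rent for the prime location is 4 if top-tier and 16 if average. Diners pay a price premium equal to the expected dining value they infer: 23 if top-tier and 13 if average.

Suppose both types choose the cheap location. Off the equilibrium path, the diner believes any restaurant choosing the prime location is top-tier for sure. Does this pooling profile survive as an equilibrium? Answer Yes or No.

On path, the diner holds the prior and pays 2/5·23 + 3/5·13 = 17. Off path (the prime location), believing top-tier, it pays 23.
top-tier: the cheap location nets 17; the prime location nets 23 − 4 = 19. top-tier would deviate.
average: the cheap location nets 17; the prime location nets 23 − 16 = 7. average stays.
A type deviates, so pooling fails.

No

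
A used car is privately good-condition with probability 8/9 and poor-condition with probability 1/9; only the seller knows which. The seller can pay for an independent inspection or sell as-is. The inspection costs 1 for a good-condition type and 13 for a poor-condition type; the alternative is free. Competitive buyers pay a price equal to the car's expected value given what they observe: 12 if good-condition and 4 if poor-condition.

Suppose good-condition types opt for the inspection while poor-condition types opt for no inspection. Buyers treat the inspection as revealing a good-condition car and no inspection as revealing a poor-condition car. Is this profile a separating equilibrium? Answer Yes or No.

Under these beliefs, the inspection earns price 12 and no inspection earns price 4.
good-condition: the inspection nets 12 − 1 = 11; no inspection nets 4. good-condition prefers the inspection.
poor-condition: the inspection nets 12 − 13 = -1; no inspection nets 4. poor-condition prefers no inspection.
Neither type deviates, so the separating profile is an equilibrium.

Yes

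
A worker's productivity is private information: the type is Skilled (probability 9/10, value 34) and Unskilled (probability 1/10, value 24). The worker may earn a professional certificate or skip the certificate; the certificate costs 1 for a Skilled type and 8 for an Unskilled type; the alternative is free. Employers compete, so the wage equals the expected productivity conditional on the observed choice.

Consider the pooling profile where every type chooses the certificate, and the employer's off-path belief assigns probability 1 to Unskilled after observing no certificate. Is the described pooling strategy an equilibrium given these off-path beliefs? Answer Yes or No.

Yes

On path, the employer holds the prior and pays 9/10·34 + 1/10·24 = 33. Off path (no certificate), believing Unskilled, it pays 24.
Skilled: the certificate nets 33 − 1 = 32; no certificate nets 24. Skilled stays.
Unskilled: the certificate nets 33 − 8 = 25; no certificate nets 24. Unskilled stays.
No type deviates, so pooling is sustained.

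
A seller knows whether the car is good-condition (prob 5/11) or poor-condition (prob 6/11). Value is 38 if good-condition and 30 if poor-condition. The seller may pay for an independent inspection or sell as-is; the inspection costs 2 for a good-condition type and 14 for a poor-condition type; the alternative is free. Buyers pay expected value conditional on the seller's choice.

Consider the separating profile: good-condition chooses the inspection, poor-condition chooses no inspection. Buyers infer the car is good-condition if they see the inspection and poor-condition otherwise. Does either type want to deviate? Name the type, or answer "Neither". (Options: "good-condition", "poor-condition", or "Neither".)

Neither

The inspection pays 38; no inspection pays 30.
good-condition: assigned the inspection, nets 38 − 2 = 36; deviating to no inspection nets 30.
poor-condition: assigned no inspection, nets 30; deviating to the inspection nets 38 − 14 = 24.
Both types strictly prefer their assigned action; no profitable deviation.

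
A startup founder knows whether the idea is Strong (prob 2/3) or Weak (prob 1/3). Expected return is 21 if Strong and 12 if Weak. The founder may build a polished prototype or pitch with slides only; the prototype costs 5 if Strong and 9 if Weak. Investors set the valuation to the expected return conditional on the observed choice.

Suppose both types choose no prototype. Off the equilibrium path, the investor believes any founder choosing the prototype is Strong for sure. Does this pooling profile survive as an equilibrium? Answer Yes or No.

On path, the investor holds the prior and pays 2/3·21 + 1/3·12 = 18. Off path (the prototype), believing Strong, it pays 21.
Strong: no prototype nets 18; the prototype nets 21 − 5 = 16. Strong stays.
Weak: no prototype nets 18; the prototype nets 21 − 9 = 12. Weak stays.
No type deviates, so pooling is sustained.

Yes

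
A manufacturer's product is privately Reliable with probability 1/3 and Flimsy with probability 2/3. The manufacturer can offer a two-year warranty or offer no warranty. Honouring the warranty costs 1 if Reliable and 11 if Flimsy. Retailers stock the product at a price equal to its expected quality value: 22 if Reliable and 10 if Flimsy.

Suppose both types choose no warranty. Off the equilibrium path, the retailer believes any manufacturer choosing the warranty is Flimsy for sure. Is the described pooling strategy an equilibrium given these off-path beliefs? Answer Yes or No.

Yes

On path, the retailer holds the prior and pays 1/3·22 + 2/3·10 = 14. Off path (the warranty), believing Flimsy, it pays 10.
Reliable: no warranty nets 14; the warranty nets 10 − 1 = 9. Reliable stays.
Flimsy: no warranty nets 14; the warranty nets 10 − 11 = -1. Flimsy stays.
No type deviates, so pooling is sustained.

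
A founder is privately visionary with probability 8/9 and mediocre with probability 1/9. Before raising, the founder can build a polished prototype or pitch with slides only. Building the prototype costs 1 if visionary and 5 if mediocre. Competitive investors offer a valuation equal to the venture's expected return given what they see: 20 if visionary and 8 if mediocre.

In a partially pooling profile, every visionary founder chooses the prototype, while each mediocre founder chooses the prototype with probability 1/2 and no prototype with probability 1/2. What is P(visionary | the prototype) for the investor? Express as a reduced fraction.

P(the prototype) = (8/9)·1 + (1/9)·(1/2) = 17/18.
By Bayes' rule, P(visionary | the prototype) = (8/9) / (17/18) = 16/17.

16/17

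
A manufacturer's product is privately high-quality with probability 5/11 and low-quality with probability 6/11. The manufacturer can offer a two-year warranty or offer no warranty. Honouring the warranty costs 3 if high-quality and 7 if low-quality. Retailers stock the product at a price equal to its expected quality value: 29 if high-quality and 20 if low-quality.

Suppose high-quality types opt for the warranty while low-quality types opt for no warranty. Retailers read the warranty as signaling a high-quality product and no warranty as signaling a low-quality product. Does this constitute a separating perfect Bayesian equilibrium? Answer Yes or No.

No

Under these beliefs, the warranty earns price 29 and no warranty earns price 20.
high-quality: the warranty nets 29 − 3 = 26; no warranty nets 20. high-quality prefers the warranty.
low-quality: the warranty nets 29 − 7 = 22; no warranty nets 20. low-quality would deviate to the warranty.
low-quality has a profitable deviation, so the profile is not an equilibrium.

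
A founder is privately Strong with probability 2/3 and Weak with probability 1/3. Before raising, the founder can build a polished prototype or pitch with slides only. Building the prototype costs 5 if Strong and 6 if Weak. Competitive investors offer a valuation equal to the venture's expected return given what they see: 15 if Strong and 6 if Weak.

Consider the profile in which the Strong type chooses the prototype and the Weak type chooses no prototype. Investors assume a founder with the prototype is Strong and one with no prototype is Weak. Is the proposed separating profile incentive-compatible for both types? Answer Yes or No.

Under these beliefs, the prototype earns valuation 15 and no prototype earns valuation 6.
Strong: the prototype nets 15 − 5 = 10; no prototype nets 6. Strong prefers the prototype.
Weak: the prototype nets 15 − 6 = 9; no prototype nets 6. Weak would deviate to the prototype.
Weak has a profitable deviation, so the profile is not an equilibrium.

No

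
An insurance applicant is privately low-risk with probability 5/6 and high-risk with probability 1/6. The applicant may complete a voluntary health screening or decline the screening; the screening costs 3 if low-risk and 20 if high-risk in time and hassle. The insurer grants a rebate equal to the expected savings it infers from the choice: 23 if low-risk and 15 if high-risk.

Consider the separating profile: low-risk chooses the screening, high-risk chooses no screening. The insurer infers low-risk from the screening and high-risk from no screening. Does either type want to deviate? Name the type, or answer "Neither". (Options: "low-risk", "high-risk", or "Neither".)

The screening pays 23; no screening pays 15.
low-risk: assigned the screening, nets 23 − 3 = 20; deviating to no screening nets 15.
high-risk: assigned no screening, nets 15; deviating to the screening nets 23 − 20 = 3.
Both types strictly prefer their assigned action; no profitable deviation.

Neither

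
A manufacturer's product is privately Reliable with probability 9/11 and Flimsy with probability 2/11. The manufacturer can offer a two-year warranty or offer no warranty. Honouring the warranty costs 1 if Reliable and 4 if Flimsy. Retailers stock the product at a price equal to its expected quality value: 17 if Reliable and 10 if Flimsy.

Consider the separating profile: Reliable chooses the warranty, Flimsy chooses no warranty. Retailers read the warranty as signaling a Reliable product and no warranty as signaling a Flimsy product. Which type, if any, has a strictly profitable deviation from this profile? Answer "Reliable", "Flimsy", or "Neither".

Flimsy

The warranty pays 17; no warranty pays 10.
Reliable: assigned the warranty, nets 17 − 1 = 16; deviating to no warranty nets 10.
Flimsy: assigned no warranty, nets 10; deviating to the warranty nets 17 − 4 = 13.
The Flimsy type gains 3 by deviating.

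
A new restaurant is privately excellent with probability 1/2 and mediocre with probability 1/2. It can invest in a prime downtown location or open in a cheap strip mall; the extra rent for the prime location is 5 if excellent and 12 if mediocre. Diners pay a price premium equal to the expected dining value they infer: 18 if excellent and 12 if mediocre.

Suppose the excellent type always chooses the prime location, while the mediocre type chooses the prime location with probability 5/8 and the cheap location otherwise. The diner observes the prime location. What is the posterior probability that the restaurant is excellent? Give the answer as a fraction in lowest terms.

P(the prime location) = (1/2)·1 + (1/2)·(5/8) = 13/16.
By Bayes' rule, P(excellent | the prime location) = (1/2) / (13/16) = 8/13.

8/13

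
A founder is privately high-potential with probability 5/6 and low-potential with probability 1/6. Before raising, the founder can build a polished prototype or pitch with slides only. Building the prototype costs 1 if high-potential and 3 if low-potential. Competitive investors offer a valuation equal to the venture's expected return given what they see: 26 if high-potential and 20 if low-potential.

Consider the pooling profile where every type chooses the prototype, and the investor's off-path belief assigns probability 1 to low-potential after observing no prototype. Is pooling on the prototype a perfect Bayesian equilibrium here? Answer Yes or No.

On path, the investor holds the prior and pays 5/6·26 + 1/6·20 = 25. Off path (no prototype), believing low-potential, it pays 20.
high-potential: the prototype nets 25 − 1 = 24; no prototype nets 20. high-potential stays.
low-potential: the prototype nets 25 − 3 = 22; no prototype nets 20. low-potential stays.
No type deviates, so pooling is sustained.

Yes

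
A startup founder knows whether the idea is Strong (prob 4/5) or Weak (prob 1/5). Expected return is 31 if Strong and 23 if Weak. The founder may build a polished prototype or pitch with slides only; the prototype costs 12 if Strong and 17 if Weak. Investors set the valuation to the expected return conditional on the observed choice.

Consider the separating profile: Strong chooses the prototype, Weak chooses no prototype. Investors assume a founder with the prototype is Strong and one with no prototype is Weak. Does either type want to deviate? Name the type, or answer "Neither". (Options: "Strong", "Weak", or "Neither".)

Strong

The prototype pays 31; no prototype pays 23.
Strong: assigned the prototype, nets 31 − 12 = 19; deviating to no prototype nets 23.
Weak: assigned no prototype, nets 23; deviating to the prototype nets 31 − 17 = 14.
The Strong type gains 4 by deviating.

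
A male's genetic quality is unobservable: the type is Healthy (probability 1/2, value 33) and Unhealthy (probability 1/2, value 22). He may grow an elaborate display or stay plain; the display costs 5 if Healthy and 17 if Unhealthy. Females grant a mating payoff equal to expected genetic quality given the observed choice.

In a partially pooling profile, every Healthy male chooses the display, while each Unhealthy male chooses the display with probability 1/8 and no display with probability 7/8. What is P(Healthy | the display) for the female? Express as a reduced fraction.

P(the display) = (1/2)·1 + (1/2)·(1/8) = 9/16.
By Bayes' rule, P(Healthy | the display) = (1/2) / (9/16) = 8/9.

8/9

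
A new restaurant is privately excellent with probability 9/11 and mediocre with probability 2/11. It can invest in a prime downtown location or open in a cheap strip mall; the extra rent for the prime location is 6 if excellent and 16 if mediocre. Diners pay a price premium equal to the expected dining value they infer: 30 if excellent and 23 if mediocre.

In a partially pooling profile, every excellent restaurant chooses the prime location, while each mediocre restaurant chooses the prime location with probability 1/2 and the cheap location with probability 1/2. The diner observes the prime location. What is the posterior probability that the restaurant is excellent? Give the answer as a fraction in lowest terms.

P(the prime location) = (9/11)·1 + (2/11)·(1/2) = 10/11.
By Bayes' rule, P(excellent | the prime location) = (9/11) / (10/11) = 9/10.

9/10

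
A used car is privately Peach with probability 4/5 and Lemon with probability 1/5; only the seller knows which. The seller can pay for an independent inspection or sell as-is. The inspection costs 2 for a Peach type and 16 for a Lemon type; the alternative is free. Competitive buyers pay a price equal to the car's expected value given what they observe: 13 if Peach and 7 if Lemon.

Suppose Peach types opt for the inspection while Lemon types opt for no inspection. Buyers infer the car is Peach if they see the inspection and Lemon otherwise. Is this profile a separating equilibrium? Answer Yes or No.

Under these beliefs, the inspection earns price 13 and no inspection earns price 7.
Peach: the inspection nets 13 − 2 = 11; no inspection nets 7. Peach prefers the inspection.
Lemon: the inspection nets 13 − 16 = -3; no inspection nets 7. Lemon prefers no inspection.
Neither type deviates, so the separating profile is an equilibrium.

Yes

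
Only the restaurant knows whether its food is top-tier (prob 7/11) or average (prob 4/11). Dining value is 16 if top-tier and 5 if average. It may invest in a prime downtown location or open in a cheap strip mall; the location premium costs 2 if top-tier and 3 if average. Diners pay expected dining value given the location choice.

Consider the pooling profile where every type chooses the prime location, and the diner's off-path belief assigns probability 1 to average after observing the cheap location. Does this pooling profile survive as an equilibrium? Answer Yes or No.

On path, the diner holds the prior and pays 7/11·16 + 4/11·5 = 12. Off path (the cheap location), believing average, it pays 5.
top-tier: the prime location nets 12 − 2 = 10; the cheap location nets 5. top-tier stays.
average: the prime location nets 12 − 3 = 9; the cheap location nets 5. average stays.
No type deviates, so pooling is sustained.

Yes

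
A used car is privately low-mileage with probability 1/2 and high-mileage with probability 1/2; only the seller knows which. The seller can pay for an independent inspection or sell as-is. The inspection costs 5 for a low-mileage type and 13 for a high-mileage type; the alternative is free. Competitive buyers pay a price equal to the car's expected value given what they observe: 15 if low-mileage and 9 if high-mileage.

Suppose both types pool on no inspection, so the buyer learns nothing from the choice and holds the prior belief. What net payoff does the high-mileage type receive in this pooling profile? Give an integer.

12

Pooled price = 1/2·15 + 1/2·9 = 12.
high-mileage pays no cost for no inspection, so net payoff = 12.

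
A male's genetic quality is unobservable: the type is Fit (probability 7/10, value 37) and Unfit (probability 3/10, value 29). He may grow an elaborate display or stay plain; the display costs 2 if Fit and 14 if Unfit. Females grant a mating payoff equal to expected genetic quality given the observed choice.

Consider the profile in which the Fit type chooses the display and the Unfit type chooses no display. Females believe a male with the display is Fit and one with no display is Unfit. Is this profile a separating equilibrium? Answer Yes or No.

Yes

Under these beliefs, the display earns mating payoff 37 and no display earns mating payoff 29.
Fit: the display nets 37 − 2 = 35; no display nets 29. Fit prefers the display.
Unfit: the display nets 37 − 14 = 23; no display nets 29. Unfit prefers no display.
Neither type deviates, so the separating profile is an equilibrium.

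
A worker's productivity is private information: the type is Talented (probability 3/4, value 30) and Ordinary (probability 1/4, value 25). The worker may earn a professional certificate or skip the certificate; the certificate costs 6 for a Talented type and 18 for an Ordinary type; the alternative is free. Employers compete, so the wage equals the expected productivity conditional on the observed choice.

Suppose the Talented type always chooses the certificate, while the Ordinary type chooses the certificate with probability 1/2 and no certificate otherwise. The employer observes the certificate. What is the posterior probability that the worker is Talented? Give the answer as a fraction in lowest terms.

6/7

P(the certificate) = (3/4)·1 + (1/4)·(1/2) = 7/8.
By Bayes' rule, P(Talented | the certificate) = (3/4) / (7/8) = 6/7.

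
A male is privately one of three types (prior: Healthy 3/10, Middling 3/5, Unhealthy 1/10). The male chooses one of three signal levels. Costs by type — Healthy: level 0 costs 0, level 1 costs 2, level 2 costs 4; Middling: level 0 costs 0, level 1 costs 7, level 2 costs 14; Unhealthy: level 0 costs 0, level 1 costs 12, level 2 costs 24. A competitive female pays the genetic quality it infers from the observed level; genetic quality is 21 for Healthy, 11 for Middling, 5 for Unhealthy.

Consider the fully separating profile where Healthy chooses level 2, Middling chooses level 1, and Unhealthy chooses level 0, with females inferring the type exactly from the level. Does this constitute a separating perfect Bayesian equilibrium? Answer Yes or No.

No

Separating mating payoffs: level 2 → 21, level 1 → 11, level 0 → 5.
Healthy (assigned level 2): level 0: 5 − 0 = 5; level 1: 11 − 2 = 9; level 2: 21 − 4 = 17. Healthy stays.
Middling (assigned level 1): level 0: 5 − 0 = 5; level 1: 11 − 7 = 4; level 2: 21 − 14 = 7. Middling prefers level 2.
Unhealthy (assigned level 0): level 0: 5 − 0 = 5; level 1: 11 − 12 = -1; level 2: 21 − 24 = -3. Unhealthy stays.
At least one type deviates; the separating profile fails.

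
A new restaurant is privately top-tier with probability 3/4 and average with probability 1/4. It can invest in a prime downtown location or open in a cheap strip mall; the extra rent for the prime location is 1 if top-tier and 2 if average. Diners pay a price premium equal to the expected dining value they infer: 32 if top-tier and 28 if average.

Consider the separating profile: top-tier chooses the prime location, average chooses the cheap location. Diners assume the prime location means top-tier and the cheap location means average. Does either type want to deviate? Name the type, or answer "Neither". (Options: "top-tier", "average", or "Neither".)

average

The prime location pays 32; the cheap location pays 28.
top-tier: assigned the prime location, nets 32 − 1 = 31; deviating to the cheap location nets 28.
average: assigned the cheap location, nets 28; deviating to the prime location nets 32 − 2 = 30.
The average type gains 2 by deviating.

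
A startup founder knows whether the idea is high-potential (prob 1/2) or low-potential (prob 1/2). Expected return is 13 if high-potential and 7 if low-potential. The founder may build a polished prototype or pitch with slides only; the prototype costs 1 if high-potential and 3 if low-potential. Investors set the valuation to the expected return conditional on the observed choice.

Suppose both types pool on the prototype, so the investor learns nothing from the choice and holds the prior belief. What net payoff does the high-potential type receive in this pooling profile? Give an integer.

9

Pooled valuation = 1/2·13 + 1/2·7 = 10.
high-potential pays cost 1 for the prototype, so net payoff = 10 − 1 = 9.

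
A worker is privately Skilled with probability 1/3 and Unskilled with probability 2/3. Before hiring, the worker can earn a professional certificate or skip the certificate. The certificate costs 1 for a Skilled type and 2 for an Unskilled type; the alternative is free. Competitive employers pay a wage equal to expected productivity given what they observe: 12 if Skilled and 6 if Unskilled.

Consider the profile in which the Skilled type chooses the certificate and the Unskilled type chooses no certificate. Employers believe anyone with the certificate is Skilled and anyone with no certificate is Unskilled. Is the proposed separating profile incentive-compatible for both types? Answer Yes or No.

No

Under these beliefs, the certificate earns wage 12 and no certificate earns wage 6.
Skilled: the certificate nets 12 − 1 = 11; no certificate nets 6. Skilled prefers the certificate.
Unskilled: the certificate nets 12 − 2 = 10; no certificate nets 6. Unskilled would deviate to the certificate.
Unskilled has a profitable deviation, so the profile is not an equilibrium.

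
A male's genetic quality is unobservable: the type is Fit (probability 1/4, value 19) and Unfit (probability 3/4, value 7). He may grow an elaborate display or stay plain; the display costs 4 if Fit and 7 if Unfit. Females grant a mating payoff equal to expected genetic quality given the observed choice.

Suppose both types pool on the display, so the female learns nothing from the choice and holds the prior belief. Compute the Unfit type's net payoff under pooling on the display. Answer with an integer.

Pooled mating payoff = 1/4·19 + 3/4·7 = 10.
Unfit pays cost 7 for the display, so net payoff = 10 − 7 = 3.

3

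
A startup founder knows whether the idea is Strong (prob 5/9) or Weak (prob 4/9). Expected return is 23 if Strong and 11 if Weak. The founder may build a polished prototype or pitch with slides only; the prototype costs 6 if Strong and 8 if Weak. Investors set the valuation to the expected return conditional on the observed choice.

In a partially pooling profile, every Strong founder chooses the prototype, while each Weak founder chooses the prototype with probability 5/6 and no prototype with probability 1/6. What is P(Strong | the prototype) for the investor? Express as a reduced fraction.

3/5

P(the prototype) = (5/9)·1 + (4/9)·(5/6) = 25/27.
By Bayes' rule, P(Strong | the prototype) = (5/9) / (25/27) = 3/5.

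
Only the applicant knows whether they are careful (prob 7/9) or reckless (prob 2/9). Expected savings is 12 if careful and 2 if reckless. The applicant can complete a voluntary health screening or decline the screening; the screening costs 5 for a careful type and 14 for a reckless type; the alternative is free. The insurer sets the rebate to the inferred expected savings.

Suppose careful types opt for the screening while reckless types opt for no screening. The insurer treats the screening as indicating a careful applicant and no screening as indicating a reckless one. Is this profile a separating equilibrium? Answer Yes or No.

Under these beliefs, the screening earns rebate 12 and no screening earns rebate 2.
careful: the screening nets 12 − 5 = 7; no screening nets 2. careful prefers the screening.
reckless: the screening nets 12 − 14 = -2; no screening nets 2. reckless prefers no screening.
Neither type deviates, so the separating profile is an equilibrium.

Yes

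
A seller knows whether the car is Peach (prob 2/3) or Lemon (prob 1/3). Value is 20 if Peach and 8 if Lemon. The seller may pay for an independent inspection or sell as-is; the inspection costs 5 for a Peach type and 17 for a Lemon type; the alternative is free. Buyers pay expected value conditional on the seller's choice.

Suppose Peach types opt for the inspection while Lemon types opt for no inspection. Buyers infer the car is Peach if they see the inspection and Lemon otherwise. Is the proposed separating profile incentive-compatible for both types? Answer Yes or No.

Under these beliefs, the inspection earns price 20 and no inspection earns price 8.
Peach: the inspection nets 20 − 5 = 15; no inspection nets 8. Peach prefers the inspection.
Lemon: the inspection nets 20 − 17 = 3; no inspection nets 8. Lemon prefers no inspection.
Neither type deviates, so the separating profile is an equilibrium.

Yes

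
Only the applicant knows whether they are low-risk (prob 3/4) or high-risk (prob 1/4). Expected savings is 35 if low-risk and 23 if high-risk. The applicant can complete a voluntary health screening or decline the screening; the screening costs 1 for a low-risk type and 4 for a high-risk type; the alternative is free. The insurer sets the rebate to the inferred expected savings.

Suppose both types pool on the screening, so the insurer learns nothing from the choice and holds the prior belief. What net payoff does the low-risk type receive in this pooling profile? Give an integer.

Pooled rebate = 3/4·35 + 1/4·23 = 32.
low-risk pays cost 1 for the screening, so net payoff = 32 − 1 = 31.

31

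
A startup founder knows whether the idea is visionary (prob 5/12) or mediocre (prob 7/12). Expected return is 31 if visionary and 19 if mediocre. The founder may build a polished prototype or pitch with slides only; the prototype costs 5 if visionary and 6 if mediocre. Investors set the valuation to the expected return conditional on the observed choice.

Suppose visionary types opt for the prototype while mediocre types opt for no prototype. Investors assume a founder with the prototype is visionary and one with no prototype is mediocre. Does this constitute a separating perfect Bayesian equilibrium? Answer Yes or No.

No

Under these beliefs, the prototype earns valuation 31 and no prototype earns valuation 19.
visionary: the prototype nets 31 − 5 = 26; no prototype nets 19. visionary prefers the prototype.
mediocre: the prototype nets 31 − 6 = 25; no prototype nets 19. mediocre would deviate to the prototype.
mediocre has a profitable deviation, so the profile is not an equilibrium.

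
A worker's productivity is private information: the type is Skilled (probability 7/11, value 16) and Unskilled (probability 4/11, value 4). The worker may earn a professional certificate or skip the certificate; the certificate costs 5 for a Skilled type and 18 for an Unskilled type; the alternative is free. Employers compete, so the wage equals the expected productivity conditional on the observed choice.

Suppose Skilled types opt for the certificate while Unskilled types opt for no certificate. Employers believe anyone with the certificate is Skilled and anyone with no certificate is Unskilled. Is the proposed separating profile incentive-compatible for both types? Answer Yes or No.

Yes

Under these beliefs, the certificate earns wage 16 and no certificate earns wage 4.
Skilled: the certificate nets 16 − 5 = 11; no certificate nets 4. Skilled prefers the certificate.
Unskilled: the certificate nets 16 − 18 = -2; no certificate nets 4. Unskilled prefers no certificate.
Neither type deviates, so the separating profile is an equilibrium.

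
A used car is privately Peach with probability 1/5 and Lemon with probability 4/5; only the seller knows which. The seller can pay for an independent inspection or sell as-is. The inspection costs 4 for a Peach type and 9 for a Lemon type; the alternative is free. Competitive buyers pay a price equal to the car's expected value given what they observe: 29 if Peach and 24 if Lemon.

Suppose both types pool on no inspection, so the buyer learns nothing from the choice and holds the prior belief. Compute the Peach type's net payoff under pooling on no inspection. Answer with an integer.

25

Pooled price = 1/5·29 + 4/5·24 = 25.
Peach pays no cost for no inspection, so net payoff = 25.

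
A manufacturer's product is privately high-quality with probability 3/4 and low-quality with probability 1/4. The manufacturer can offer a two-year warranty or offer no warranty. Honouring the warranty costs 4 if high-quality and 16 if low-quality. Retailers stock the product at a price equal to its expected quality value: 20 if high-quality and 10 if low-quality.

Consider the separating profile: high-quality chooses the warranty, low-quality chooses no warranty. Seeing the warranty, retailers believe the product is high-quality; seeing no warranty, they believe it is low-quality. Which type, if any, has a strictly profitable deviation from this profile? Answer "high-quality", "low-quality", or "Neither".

The warranty pays 20; no warranty pays 10.
high-quality: assigned the warranty, nets 20 − 4 = 16; deviating to no warranty nets 10.
low-quality: assigned no warranty, nets 10; deviating to the warranty nets 20 − 16 = 4.
Both types strictly prefer their assigned action; no profitable deviation.

Neither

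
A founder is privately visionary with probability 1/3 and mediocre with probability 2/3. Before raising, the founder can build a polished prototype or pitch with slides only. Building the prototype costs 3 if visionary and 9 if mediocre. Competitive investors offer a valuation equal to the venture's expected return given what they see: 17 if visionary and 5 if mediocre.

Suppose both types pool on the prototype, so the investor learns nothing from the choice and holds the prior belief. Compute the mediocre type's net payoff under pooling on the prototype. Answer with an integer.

Pooled valuation = 1/3·17 + 2/3·5 = 9.
mediocre pays cost 9 for the prototype, so net payoff = 9 − 9 = 0.

0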